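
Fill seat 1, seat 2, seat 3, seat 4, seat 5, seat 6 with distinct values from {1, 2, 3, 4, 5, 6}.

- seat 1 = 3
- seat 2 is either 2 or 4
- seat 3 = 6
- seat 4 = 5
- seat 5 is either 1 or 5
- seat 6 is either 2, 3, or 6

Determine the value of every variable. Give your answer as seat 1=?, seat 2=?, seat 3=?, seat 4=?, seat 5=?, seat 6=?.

seat 1 has just one choice, so seat 1 = 3. Remove 3 from seat 6.
seat 3's domain is down to {6}, so seat 3 = 6. Strike 6 from seat 6.
seat 4 has just one choice, so seat 4 = 5. Strike 5 from seat 5.
seat 5's domain is down to {1}, so seat 5 = 1.
seat 6's domain is down to {2}, so seat 6 = 2. Strike 2 from seat 2.
seat 2's domain is down to {4}, so seat 2 = 4.

seat 1=3, seat 2=4, seat 3=6, seat 4=5, seat 5=1, seat 6=2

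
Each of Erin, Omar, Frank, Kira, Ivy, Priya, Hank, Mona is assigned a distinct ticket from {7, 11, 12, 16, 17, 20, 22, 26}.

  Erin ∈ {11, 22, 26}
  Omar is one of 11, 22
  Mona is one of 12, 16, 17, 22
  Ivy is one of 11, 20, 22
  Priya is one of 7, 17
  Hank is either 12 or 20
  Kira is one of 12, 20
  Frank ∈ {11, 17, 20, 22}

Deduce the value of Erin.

26

Among the 8 variables, 7 fits only Priya (and all 8 values in {7, 11, 12, 16, 17, 20, 22, 26} must be used), so Priya = 7.
The 7 still-open variables draw from only 7 values {11, 12, 16, 17, 20, 22, 26}, so each is used; only Mona can be 16, hence Mona = 16.
Among the 6 still-open variables, 17 fits only Frank (and all 6 values in {11, 12, 17, 20, 22, 26} must be used), so Frank = 17.
The 5 still-open variables together cover exactly {11, 12, 20, 22, 26} — 5 values for 5 variables — and 26 appears only in Erin's list, so Erin = 26.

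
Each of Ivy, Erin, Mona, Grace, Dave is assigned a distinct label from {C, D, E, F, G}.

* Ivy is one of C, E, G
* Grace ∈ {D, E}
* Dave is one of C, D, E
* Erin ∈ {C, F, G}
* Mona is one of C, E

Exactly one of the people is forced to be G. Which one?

Ivy

Among the 5 variables, F fits only Erin (and all 5 values in {C, D, E, F, G} must be used), so Erin = F.
The 4 still-open variables draw from only 4 values {C, D, E, G}, so each is used; only Ivy can be G, hence Ivy = G.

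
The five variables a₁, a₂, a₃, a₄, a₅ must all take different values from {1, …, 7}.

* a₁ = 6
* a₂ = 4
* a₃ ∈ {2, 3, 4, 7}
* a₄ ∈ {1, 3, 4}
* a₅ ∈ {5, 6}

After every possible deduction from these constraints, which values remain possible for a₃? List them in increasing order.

a₁ must be 6 (only option left). Strike 6 from a₅.
a₂'s domain is down to {4}, so a₂ = 4. So a₃, a₄ can't be 4.
That leaves a₅ = 5.
No further eliminations apply; a₃ can still be any of 2, 3, 7.

2, 3, 7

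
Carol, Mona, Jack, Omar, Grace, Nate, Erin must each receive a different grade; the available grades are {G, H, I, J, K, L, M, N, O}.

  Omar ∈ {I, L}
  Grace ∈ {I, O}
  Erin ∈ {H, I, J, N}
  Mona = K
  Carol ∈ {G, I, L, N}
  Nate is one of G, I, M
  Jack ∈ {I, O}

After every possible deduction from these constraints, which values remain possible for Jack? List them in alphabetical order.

Mona must be K (only option left).
The 2 variables Jack and Grace are confined to {I, O}, which locks those values in; drop them from Carol, Omar, Nate, Erin.
That leaves Omar = L. So Carol can't be L.
No further eliminations apply; Jack can still be any of I, O.

I, O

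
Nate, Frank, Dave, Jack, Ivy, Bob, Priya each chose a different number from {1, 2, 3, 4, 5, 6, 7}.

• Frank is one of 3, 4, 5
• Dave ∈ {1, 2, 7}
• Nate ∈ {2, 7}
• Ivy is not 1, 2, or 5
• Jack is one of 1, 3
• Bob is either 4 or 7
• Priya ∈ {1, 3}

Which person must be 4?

The 7 variables draw from only 7 values {1, 2, 3, 4, 5, 6, 7}, so each is used; only Frank can be 5, hence Frank = 5.
Among the 6 still-open variables, 6 fits only Ivy (and all 6 values in {1, 2, 3, 4, 6, 7} must be used), so Ivy = 6.
The 5 still-open variables draw from only 5 values {1, 2, 3, 4, 7}, so each is used; only Bob can be 4, hence Bob = 4.

Bob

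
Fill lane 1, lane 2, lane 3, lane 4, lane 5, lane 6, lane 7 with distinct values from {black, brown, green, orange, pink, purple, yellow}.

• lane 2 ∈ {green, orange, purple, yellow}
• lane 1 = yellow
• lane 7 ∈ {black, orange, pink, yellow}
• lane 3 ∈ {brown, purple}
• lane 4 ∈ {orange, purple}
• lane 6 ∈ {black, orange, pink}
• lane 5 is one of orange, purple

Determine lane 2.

green

lane 1's domain is down to {yellow}, so lane 1 = yellow. So lane 2, lane 7 can't be yellow.
The 6 still-open variables draw from only 6 values {black, brown, green, orange, pink, purple}, so each is used; only lane 3 can be brown, hence lane 3 = brown.
The 5 still-open variables draw from only 5 values {black, green, orange, pink, purple}, so each is used; only lane 2 can be green, hence lane 2 = green.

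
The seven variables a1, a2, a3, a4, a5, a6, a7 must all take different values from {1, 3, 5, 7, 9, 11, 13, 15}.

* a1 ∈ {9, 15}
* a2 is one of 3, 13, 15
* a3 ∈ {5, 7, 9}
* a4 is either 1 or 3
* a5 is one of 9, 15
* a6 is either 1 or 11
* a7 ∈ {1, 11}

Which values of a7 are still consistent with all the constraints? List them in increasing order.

The 2 variables a1 and a5 are confined to {9, 15}, which locks those values in; drop them from a2, a3.
The 2 variables a6 and a7 are confined to {1, 11}, which locks those values in; drop them from a4.
That leaves a4 = 3. Remove 3 from a2.
That leaves a2 = 13.
No further eliminations apply; a7 can still be any of 1, 11.

1, 11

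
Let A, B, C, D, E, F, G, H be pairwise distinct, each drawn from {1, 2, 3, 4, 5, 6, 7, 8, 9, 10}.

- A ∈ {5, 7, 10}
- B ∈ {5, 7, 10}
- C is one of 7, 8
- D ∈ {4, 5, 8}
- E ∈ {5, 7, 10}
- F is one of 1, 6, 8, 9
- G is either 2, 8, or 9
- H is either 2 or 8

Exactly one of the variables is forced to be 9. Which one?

The 3 variables A, B, E are confined to {5, 7, 10}, which locks those values in; drop them from C, D.
C must be 8 (only option left). Strike 8 from D, F, G, H.
D's domain is down to {4}, so D = 4.
That leaves H = 2. Strike 2 from G.
So 9 goes to G.

G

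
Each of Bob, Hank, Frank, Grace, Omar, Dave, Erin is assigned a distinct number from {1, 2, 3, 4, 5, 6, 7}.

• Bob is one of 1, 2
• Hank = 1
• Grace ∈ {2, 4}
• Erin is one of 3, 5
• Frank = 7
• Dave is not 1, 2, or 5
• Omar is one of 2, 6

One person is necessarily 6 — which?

Hank's domain is down to {1}, so Hank = 1. Remove 1 from Bob.
Frank has just one choice, so Frank = 7. Remove 7 from Dave.
Bob's domain is down to {2}, so Bob = 2. Eliminate 2 elsewhere: Grace, Omar.
So 6 goes to Omar.

Omar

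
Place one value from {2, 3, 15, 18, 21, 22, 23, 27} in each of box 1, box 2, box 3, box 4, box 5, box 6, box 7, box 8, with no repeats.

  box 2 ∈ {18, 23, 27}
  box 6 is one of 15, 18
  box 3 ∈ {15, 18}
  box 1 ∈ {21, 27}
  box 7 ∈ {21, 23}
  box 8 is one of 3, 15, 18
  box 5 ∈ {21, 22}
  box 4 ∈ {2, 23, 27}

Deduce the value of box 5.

The 8 variables together cover exactly {2, 3, 15, 18, 21, 22, 23, 27} — 8 values for 8 variables — and 2 appears only in box 4's list, so box 4 = 2.
The 7 still-open variables draw from only 7 values {3, 15, 18, 21, 22, 23, 27}, so each is used; only box 8 can be 3, hence box 8 = 3.
Among the 6 still-open variables, 22 fits only box 5 (and all 6 values in {15, 18, 21, 22, 23, 27} must be used), so box 5 = 22.

22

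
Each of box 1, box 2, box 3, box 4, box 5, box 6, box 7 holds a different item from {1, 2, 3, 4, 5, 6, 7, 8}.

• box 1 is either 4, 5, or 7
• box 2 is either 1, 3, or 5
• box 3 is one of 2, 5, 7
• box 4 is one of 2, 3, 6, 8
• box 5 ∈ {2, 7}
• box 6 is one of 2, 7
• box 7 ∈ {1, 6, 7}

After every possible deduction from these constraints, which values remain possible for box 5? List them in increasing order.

The 2 variables box 5 and box 6 are confined to {2, 7}, which locks those values in; drop them from box 1, box 3, box 4, box 7.
box 3's domain is down to {5}, so box 3 = 5. Remove 5 from box 1, box 2.
box 1 has just one choice, so box 1 = 4.
No further eliminations apply; box 5 can still be any of 2, 7.

2, 7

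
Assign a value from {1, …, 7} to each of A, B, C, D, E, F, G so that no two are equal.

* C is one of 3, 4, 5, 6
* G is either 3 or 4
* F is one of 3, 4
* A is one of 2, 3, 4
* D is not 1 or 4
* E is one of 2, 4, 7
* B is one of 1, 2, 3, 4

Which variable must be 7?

Among the 7 variables, 1 fits only B (and all 7 values in {1, 2, 3, 4, 5, 6, 7} must be used), so B = 1.
The 2 variables F and G are confined to {3, 4}, which locks those values in; drop them from A, C, D, E.
A's domain is down to {2}, so A = 2. So D, E can't be 2.
So 7 goes to E.

E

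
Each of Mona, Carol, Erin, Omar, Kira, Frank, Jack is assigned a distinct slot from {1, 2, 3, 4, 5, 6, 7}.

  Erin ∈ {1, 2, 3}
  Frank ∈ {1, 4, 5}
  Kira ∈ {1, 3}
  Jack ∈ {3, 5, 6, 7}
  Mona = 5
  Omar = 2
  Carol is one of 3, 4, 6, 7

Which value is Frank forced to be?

Mona has just one choice, so Mona = 5. So Frank, Jack can't be 5.
Omar's domain is down to {2}, so Omar = 2. So Erin can't be 2.
The 2 variables Erin and Kira are confined to {1, 3}, which locks those values in; drop them from Carol, Frank, Jack.
So Frank = 4.

4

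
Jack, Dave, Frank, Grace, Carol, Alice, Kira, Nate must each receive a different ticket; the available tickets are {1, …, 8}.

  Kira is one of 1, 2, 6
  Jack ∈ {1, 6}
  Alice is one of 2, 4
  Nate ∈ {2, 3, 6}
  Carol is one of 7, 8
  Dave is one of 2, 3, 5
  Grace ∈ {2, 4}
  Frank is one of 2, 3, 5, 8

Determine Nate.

The 8 variables draw from only 8 values {1, 2, 3, 4, 5, 6, 7, 8}, so each is used; only Carol can be 7, hence Carol = 7.
The 7 still-open variables draw from only 7 values {1, 2, 3, 4, 5, 6, 8}, so each is used; only Frank can be 8, hence Frank = 8.
Among the 6 still-open variables, 5 fits only Dave (and all 6 values in {1, 2, 3, 4, 5, 6} must be used), so Dave = 5.
Among the 5 still-open variables, 3 fits only Nate (and all 5 values in {1, 2, 3, 4, 6} must be used), so Nate = 3.

3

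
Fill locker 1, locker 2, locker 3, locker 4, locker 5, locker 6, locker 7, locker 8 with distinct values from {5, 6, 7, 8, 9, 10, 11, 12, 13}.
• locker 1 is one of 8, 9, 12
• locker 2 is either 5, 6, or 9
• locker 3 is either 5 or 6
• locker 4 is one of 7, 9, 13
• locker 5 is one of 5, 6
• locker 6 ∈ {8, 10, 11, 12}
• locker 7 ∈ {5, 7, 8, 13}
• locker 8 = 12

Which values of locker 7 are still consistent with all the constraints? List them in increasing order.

locker 8 has just one choice, so locker 8 = 12. Strike 12 from locker 1, locker 6.
The 2 variables locker 3 and locker 5 are confined to {5, 6}, which locks those values in; drop them from locker 2, locker 7.
locker 2's domain is down to {9}, so locker 2 = 9. Eliminate 9 elsewhere: locker 1, locker 4.
That leaves locker 1 = 8. So locker 6, locker 7 can't be 8.
No further eliminations apply; locker 7 can still be any of 7, 13.

7, 13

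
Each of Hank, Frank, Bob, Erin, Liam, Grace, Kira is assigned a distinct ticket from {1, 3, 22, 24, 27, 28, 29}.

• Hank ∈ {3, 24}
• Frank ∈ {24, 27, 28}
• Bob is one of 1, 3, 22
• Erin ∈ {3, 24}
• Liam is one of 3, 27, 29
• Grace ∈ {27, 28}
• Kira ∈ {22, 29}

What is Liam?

29

The 7 variables together cover exactly {1, 3, 22, 24, 27, 28, 29} — 7 values for 7 variables — and 1 appears only in Bob's list, so Bob = 1.
The 6 still-open variables together cover exactly {3, 22, 24, 27, 28, 29} — 6 values for 6 variables — and 22 appears only in Kira's list, so Kira = 22.
The 5 still-open variables together cover exactly {3, 24, 27, 28, 29} — 5 values for 5 variables — and 29 appears only in Liam's list, so Liam = 29.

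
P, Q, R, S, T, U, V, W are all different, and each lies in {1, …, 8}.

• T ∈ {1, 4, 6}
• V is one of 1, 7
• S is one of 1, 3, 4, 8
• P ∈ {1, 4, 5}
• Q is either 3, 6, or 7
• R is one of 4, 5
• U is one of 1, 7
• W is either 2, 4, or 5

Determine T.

6

Among the 8 variables, 2 fits only W (and all 8 values in {1, 2, 3, 4, 5, 6, 7, 8} must be used), so W = 2.
The 7 still-open variables draw from only 7 values {1, 3, 4, 5, 6, 7, 8}, so each is used; only S can be 8, hence S = 8.
Among the 6 still-open variables, 3 fits only Q (and all 6 values in {1, 3, 4, 5, 6, 7} must be used), so Q = 3.
Among the 5 still-open variables, 6 fits only T (and all 5 values in {1, 4, 5, 6, 7} must be used), so T = 6.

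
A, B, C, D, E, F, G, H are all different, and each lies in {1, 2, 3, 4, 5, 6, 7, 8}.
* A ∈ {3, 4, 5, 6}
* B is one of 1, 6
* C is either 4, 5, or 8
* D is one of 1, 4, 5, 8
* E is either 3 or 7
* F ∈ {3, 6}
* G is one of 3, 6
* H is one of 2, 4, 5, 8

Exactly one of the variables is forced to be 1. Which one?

B

Among the 8 variables, 2 fits only H (and all 8 values in {1, 2, 3, 4, 5, 6, 7, 8} must be used), so H = 2.
The 7 still-open variables draw from only 7 values {1, 3, 4, 5, 6, 7, 8}, so each is used; only E can be 7, hence E = 7.
The 2 variables F and G are confined to {3, 6}, which locks those values in; drop them from A, B.
So 1 goes to B.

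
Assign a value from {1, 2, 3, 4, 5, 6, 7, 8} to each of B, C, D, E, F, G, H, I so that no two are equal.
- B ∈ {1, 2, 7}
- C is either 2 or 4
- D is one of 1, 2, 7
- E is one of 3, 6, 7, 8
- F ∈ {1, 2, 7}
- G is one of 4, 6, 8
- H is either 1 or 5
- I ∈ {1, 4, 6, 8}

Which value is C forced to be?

Among the 8 variables, 3 fits only E (and all 8 values in {1, 2, 3, 4, 5, 6, 7, 8} must be used), so E = 3.
The 7 still-open variables draw from only 7 values {1, 2, 4, 5, 6, 7, 8}, so each is used; only H can be 5, hence H = 5.
B, D, F share exactly the 3 values {1, 2, 7}; by pigeonhole those values go to them, so strike 1, 2, 7 from C, I.
So C = 4.

4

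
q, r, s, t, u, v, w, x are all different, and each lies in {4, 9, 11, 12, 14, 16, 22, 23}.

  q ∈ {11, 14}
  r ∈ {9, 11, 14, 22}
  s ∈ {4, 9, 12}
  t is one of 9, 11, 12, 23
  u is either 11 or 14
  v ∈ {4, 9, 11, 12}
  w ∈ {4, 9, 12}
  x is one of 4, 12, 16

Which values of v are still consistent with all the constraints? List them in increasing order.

4, 9, 12

The 8 variables together cover exactly {4, 9, 11, 12, 14, 16, 22, 23} — 8 values for 8 variables — and 16 appears only in x's list, so x = 16.
Among the 7 still-open variables, 22 fits only r (and all 7 values in {4, 9, 11, 12, 14, 22, 23} must be used), so r = 22.
The 6 still-open variables draw from only 6 values {4, 9, 11, 12, 14, 23}, so each is used; only t can be 23, hence t = 23.
q and u between them cover only {11, 14} — a naked pair. Remove those values from v.
No further eliminations apply; v can still be any of 4, 9, 12.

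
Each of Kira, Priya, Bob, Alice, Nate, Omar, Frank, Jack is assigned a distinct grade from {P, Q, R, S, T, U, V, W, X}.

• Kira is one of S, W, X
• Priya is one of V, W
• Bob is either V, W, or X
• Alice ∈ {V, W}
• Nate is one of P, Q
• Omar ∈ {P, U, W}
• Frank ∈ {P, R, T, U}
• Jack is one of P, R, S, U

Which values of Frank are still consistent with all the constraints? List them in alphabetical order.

P, R, T, U

The 2 variables Priya and Alice are confined to {V, W}, which locks those values in; drop them from Kira, Bob, Omar.
Bob must be X (only option left). Strike X from Kira.
Kira has just one choice, so Kira = S. So Jack can't be S.
No further eliminations apply; Frank can still be any of P, R, T, U.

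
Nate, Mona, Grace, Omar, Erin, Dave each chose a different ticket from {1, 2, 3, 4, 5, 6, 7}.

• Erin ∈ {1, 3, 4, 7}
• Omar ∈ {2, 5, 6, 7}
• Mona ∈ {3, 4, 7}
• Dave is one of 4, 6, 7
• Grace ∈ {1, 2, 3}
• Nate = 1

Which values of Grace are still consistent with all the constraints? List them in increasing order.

2, 3

Nate has just one choice, so Nate = 1. Eliminate 1 elsewhere: Grace, Erin.
No further eliminations apply; Grace can still be any of 2, 3.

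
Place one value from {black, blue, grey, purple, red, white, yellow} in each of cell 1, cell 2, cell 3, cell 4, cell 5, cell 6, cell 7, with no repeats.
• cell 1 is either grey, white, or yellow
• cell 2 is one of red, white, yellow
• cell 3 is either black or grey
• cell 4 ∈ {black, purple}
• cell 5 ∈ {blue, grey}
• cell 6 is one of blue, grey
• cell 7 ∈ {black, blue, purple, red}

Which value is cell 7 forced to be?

red

The 2 variables cell 5 and cell 6 are confined to {blue, grey}, which locks those values in; drop them from cell 1, cell 3, cell 7.
That leaves cell 3 = black. Remove black from cell 4, cell 7.
That leaves cell 4 = purple. So cell 7 can't be purple.
So cell 7 = red.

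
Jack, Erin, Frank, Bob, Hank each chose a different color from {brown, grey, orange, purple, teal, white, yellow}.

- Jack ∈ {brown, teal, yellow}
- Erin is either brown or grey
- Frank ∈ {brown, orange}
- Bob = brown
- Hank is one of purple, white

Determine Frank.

Bob must be brown (only option left). So Jack, Erin, Frank can't be brown.
So Frank = orange.

orange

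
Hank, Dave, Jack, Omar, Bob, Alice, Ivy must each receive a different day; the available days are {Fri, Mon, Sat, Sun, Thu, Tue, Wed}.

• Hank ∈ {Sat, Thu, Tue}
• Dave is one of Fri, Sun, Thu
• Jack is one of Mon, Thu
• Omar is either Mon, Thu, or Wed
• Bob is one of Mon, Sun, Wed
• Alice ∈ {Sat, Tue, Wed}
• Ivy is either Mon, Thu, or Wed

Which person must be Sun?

The 7 variables draw from only 7 values {Fri, Mon, Sat, Sun, Thu, Tue, Wed}, so each is used; only Dave can be Fri, hence Dave = Fri.
The 6 still-open variables draw from only 6 values {Mon, Sat, Sun, Thu, Tue, Wed}, so each is used; only Bob can be Sun, hence Bob = Sun.

Bob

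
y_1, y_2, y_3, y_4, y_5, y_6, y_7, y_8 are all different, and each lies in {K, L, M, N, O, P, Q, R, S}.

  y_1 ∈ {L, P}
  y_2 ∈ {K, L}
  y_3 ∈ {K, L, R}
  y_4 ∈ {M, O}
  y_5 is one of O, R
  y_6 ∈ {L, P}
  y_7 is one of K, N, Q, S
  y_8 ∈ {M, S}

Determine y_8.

S

y_1 and y_6 share exactly the 2 values {L, P}; by pigeonhole those values go to them, so strike L, P from y_2, y_3.
y_2 has just one choice, so y_2 = K. Strike K from y_3, y_7.
y_3 must be R (only option left). Eliminate R elsewhere: y_5.
y_5 must be O (only option left). So y_4 can't be O.
y_4 has just one choice, so y_4 = M. So y_8 can't be M.
So y_8 = S.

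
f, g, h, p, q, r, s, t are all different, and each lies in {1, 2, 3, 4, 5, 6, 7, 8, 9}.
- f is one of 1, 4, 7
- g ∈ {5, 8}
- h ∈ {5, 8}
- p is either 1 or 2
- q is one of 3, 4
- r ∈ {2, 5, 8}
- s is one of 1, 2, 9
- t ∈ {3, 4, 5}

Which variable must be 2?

The 8 variables draw from only 8 values {1, 2, 3, 4, 5, 7, 8, 9}, so each is used; only f can be 7, hence f = 7.
The 7 still-open variables together cover exactly {1, 2, 3, 4, 5, 8, 9} — 7 values for 7 variables — and 9 appears only in s's list, so s = 9.
Among the 6 still-open variables, 1 fits only p (and all 6 values in {1, 2, 3, 4, 5, 8} must be used), so p = 1.
The 5 still-open variables draw from only 5 values {2, 3, 4, 5, 8}, so each is used; only r can be 2, hence r = 2.

r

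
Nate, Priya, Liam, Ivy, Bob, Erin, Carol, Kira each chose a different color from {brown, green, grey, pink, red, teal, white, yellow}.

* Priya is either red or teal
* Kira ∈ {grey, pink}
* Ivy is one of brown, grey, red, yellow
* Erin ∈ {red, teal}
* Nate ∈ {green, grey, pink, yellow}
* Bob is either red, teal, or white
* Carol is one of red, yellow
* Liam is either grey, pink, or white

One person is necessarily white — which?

The 8 variables draw from only 8 values {brown, green, grey, pink, red, teal, white, yellow}, so each is used; only Ivy can be brown, hence Ivy = brown.
The 7 still-open variables together cover exactly {green, grey, pink, red, teal, white, yellow} — 7 values for 7 variables — and green appears only in Nate's list, so Nate = green.
The 6 still-open variables together cover exactly {grey, pink, red, teal, white, yellow} — 6 values for 6 variables — and yellow appears only in Carol's list, so Carol = yellow.
Priya and Erin between them cover only {red, teal} — a naked pair. Remove those values from Bob.
So white goes to Bob.

Bob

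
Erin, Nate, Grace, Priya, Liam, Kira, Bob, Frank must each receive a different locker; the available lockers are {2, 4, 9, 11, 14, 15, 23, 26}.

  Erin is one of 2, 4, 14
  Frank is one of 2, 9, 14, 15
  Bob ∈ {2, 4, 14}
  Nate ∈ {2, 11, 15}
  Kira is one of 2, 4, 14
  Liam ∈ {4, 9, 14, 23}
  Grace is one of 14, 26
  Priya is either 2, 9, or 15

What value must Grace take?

26

Among the 8 variables, 11 fits only Nate (and all 8 values in {2, 4, 9, 11, 14, 15, 23, 26} must be used), so Nate = 11.
Among the 7 still-open variables, 23 fits only Liam (and all 7 values in {2, 4, 9, 14, 15, 23, 26} must be used), so Liam = 23.
The 6 still-open variables draw from only 6 values {2, 4, 9, 14, 15, 26}, so each is used; only Grace can be 26, hence Grace = 26.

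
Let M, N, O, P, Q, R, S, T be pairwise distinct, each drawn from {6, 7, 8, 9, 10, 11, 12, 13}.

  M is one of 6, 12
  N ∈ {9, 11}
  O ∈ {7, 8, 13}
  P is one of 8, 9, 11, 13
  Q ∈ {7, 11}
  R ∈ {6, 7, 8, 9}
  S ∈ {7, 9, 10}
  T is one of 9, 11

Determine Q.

The 8 variables together cover exactly {6, 7, 8, 9, 10, 11, 12, 13} — 8 values for 8 variables — and 10 appears only in S's list, so S = 10.
Among the 7 still-open variables, 12 fits only M (and all 7 values in {6, 7, 8, 9, 11, 12, 13} must be used), so M = 12.
The 6 still-open variables together cover exactly {6, 7, 8, 9, 11, 13} — 6 values for 6 variables — and 6 appears only in R's list, so R = 6.
N and T share exactly the 2 values {9, 11}; by pigeonhole those values go to them, so strike 9, 11 from P, Q.
So Q = 7.

7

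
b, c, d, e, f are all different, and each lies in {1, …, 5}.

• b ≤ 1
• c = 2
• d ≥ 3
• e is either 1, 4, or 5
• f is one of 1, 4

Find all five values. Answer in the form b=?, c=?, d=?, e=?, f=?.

b=1, c=2, d=3, e=5, f=4

b's domain is down to {1}, so b = 1. Remove 1 from e, f.
That leaves c = 2.
f must be 4 (only option left). Remove 4 from d, e.
e must be 5 (only option left). So d can't be 5.
d's domain is down to {3}, so d = 3.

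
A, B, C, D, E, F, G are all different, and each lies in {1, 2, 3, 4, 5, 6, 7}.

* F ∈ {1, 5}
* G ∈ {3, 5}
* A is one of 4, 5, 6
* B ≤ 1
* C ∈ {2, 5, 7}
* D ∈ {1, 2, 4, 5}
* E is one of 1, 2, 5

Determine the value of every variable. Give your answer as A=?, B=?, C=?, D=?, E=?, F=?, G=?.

B must be 1 (only option left). Eliminate 1 elsewhere: D, E, F.
F's domain is down to {5}, so F = 5. So A, C, D, E, G can't be 5.
G must be 3 (only option left).
That leaves E = 2. Eliminate 2 elsewhere: C, D.
C must be 7 (only option left).
D has just one choice, so D = 4. Strike 4 from A.
A's domain is down to {6}, so A = 6.

A=6, B=1, C=7, D=4, E=2, F=5, G=3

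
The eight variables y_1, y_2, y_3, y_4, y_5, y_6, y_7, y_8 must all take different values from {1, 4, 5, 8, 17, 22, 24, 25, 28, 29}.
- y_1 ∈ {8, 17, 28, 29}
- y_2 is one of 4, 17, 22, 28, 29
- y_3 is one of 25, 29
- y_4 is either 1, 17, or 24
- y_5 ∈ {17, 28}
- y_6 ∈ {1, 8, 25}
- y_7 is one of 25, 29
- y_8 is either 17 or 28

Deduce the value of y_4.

y_3 and y_7 between them cover only {25, 29} — a naked pair. Remove those values from y_1, y_2, y_6.
y_5 and y_8 between them cover only {17, 28} — a naked pair. Remove those values from y_1, y_2, y_4.
y_1 has just one choice, so y_1 = 8. Eliminate 8 elsewhere: y_6.
That leaves y_6 = 1. So y_4 can't be 1.
So y_4 = 24.

24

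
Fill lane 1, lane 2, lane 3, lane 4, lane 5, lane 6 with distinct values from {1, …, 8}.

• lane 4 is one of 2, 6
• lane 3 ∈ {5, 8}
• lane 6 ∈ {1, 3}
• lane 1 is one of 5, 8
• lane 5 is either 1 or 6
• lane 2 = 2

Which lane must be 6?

lane 2 has just one choice, so lane 2 = 2. Eliminate 2 elsewhere: lane 4.
So 6 goes to lane 4.

lane 4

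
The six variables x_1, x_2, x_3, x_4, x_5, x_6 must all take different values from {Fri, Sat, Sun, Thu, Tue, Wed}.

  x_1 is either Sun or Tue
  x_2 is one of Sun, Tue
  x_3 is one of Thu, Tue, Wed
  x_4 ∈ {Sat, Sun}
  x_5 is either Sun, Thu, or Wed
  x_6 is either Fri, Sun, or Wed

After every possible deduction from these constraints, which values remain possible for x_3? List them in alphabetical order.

Thu, Wed

The 6 variables together cover exactly {Fri, Sat, Sun, Thu, Tue, Wed} — 6 values for 6 variables — and Fri appears only in x_6's list, so x_6 = Fri.
Among the 5 still-open variables, Sat fits only x_4 (and all 5 values in {Sat, Sun, Thu, Tue, Wed} must be used), so x_4 = Sat.
x_1 and x_2 share exactly the 2 values {Sun, Tue}; by pigeonhole those values go to them, so strike Sun, Tue from x_3, x_5.
No further eliminations apply; x_3 can still be any of Thu, Wed.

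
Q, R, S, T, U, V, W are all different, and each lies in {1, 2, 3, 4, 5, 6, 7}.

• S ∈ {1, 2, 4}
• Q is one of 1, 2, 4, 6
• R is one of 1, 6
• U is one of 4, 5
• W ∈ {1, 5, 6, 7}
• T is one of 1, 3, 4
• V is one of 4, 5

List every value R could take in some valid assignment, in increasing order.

1, 6

The 7 variables draw from only 7 values {1, 2, 3, 4, 5, 6, 7}, so each is used; only T can be 3, hence T = 3.
The 6 still-open variables draw from only 6 values {1, 2, 4, 5, 6, 7}, so each is used; only W can be 7, hence W = 7.
U and V between them cover only {4, 5} — a naked pair. Remove those values from Q, S.
No further eliminations apply; R can still be any of 1, 6.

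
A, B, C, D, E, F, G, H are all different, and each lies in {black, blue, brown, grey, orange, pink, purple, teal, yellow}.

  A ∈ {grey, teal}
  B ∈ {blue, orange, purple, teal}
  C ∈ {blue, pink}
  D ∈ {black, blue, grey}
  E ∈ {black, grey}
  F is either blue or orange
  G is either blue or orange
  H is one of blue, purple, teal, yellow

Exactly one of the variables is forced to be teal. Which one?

Among the 8 variables, pink fits only C (and all 8 values in {black, blue, grey, orange, pink, purple, teal, yellow} must be used), so C = pink.
The 7 still-open variables together cover exactly {black, blue, grey, orange, purple, teal, yellow} — 7 values for 7 variables — and yellow appears only in H's list, so H = yellow.
Among the 6 still-open variables, purple fits only B (and all 6 values in {black, blue, grey, orange, purple, teal} must be used), so B = purple.
The 5 still-open variables together cover exactly {black, blue, grey, orange, teal} — 5 values for 5 variables — and teal appears only in A's list, so A = teal.

A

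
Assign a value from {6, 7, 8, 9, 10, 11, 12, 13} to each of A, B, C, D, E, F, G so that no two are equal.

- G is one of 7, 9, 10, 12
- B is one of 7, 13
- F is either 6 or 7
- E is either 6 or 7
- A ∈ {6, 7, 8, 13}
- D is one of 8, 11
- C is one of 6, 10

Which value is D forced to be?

The 2 variables E and F are confined to {6, 7}, which locks those values in; drop them from A, B, C, G.
B has just one choice, so B = 13. Eliminate 13 elsewhere: A.
C's domain is down to {10}, so C = 10. Remove 10 from G.
That leaves A = 8. Strike 8 from D.
So D = 11.

11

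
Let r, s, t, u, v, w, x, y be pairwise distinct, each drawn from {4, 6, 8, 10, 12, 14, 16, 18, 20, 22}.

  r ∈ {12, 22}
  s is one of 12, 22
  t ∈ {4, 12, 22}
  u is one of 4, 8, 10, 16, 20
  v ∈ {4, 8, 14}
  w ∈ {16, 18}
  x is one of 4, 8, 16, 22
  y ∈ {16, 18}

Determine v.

14

The 2 variables r and s are confined to {12, 22}, which locks those values in; drop them from t, x.
t's domain is down to {4}, so t = 4. Eliminate 4 elsewhere: u, v, x.
The 2 variables w and y are confined to {16, 18}, which locks those values in; drop them from u, x.
x has just one choice, so x = 8. Remove 8 from u, v.
So v = 14.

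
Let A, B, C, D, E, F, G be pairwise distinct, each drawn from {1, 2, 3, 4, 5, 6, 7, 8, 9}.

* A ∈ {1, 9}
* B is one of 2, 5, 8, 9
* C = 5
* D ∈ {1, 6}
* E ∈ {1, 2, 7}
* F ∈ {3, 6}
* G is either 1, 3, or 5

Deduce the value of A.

C's domain is down to {5}, so C = 5. Eliminate 5 elsewhere: B, G.
D, F, G share exactly the 3 values {1, 3, 6}; by pigeonhole those values go to them, so strike 1, 3, 6 from A, E.
So A = 9.

9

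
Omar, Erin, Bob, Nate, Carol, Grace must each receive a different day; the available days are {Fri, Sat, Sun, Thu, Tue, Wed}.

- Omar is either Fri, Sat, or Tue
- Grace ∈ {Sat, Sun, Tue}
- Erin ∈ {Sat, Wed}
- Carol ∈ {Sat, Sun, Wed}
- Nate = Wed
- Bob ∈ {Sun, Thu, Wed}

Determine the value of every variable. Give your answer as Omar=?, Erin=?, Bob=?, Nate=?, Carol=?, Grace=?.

Nate's domain is down to {Wed}, so Nate = Wed. So Erin, Bob, Carol can't be Wed.
Erin must be Sat (only option left). Remove Sat from Omar, Carol, Grace.
Carol has just one choice, so Carol = Sun. Remove Sun from Bob, Grace.
Grace has just one choice, so Grace = Tue. Remove Tue from Omar.
Omar has just one choice, so Omar = Fri.
That leaves Bob = Thu.

Omar=Fri, Erin=Sat, Bob=Thu, Nate=Wed, Carol=Sun, Grace=Tue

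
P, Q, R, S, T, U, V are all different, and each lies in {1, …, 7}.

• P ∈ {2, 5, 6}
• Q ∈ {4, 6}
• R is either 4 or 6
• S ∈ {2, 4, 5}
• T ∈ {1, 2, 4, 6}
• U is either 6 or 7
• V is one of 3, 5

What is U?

7

The 7 variables together cover exactly {1, 2, 3, 4, 5, 6, 7} — 7 values for 7 variables — and 1 appears only in T's list, so T = 1.
The 6 still-open variables draw from only 6 values {2, 3, 4, 5, 6, 7}, so each is used; only V can be 3, hence V = 3.
Among the 5 still-open variables, 7 fits only U (and all 5 values in {2, 4, 5, 6, 7} must be used), so U = 7.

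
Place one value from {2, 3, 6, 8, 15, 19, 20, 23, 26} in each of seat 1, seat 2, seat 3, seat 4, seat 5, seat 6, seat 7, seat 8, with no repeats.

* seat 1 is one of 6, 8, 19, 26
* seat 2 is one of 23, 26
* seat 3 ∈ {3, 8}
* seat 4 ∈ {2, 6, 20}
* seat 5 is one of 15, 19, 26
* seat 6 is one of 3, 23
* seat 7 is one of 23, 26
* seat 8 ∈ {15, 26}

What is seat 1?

6

The 2 variables seat 2 and seat 7 are confined to {23, 26}, which locks those values in; drop them from seat 1, seat 5, seat 6, seat 8.
seat 6 must be 3 (only option left). Remove 3 from seat 3.
That leaves seat 8 = 15. Strike 15 from seat 5.
That leaves seat 3 = 8. So seat 1 can't be 8.
seat 5 has just one choice, so seat 5 = 19. Eliminate 19 elsewhere: seat 1.
So seat 1 = 6.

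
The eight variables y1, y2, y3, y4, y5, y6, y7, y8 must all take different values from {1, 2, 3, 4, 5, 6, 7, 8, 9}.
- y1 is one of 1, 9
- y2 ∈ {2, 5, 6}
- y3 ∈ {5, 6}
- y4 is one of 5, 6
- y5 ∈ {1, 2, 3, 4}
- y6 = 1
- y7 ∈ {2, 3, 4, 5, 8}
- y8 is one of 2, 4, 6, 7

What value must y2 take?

2

y6's domain is down to {1}, so y6 = 1. Strike 1 from y1, y5.
y1 must be 9 (only option left).
The 2 variables y3 and y4 are confined to {5, 6}, which locks those values in; drop them from y2, y7, y8.
So y2 = 2.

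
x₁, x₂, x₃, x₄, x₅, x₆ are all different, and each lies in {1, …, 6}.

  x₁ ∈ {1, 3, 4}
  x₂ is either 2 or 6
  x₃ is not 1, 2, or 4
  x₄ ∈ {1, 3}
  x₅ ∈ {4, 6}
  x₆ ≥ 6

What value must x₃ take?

5

x₆'s domain is down to {6}, so x₆ = 6. Eliminate 6 elsewhere: x₂, x₃, x₅.
x₂ must be 2 (only option left).
x₅'s domain is down to {4}, so x₅ = 4. So x₁ can't be 4.
The 3 still-open variables together cover exactly {1, 3, 5} — 3 values for 3 variables — and 5 appears only in x₃'s list, so x₃ = 5.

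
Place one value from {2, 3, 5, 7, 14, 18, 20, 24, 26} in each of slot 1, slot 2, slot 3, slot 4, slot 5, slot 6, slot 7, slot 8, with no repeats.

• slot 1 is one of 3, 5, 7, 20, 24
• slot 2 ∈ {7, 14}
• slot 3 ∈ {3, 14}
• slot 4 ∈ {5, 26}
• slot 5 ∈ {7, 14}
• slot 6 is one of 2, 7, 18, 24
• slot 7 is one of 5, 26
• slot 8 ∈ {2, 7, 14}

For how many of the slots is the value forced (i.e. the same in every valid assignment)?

slot 2 and slot 5 share exactly the 2 values {7, 14}; by pigeonhole those values go to them, so strike 7, 14 from slot 1, slot 3, slot 6, slot 8.
slot 3 has just one choice, so slot 3 = 3. Eliminate 3 elsewhere: slot 1.
slot 8's domain is down to {2}, so slot 8 = 2. Strike 2 from slot 6.
The 2 variables slot 4 and slot 7 are confined to {5, 26}, which locks those values in; drop them from slot 1.
Determined: slot 3=3, slot 8=2. The other slots each still have more than one consistent value. That makes 2.

2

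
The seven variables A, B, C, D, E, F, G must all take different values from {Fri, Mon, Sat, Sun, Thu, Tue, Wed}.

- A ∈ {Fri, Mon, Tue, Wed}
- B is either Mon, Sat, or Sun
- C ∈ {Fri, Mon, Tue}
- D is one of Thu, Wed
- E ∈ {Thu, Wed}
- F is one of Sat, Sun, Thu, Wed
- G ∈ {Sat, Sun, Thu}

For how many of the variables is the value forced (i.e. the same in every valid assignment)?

1

D and E share exactly the 2 values {Thu, Wed}; by pigeonhole those values go to them, so strike Thu, Wed from A, F, G.
F and G between them cover only {Sat, Sun} — a naked pair. Remove those values from B.
B must be Mon (only option left). Eliminate Mon elsewhere: A, C.
Determined: B=Mon. The other variables each still have more than one consistent value. That makes 1.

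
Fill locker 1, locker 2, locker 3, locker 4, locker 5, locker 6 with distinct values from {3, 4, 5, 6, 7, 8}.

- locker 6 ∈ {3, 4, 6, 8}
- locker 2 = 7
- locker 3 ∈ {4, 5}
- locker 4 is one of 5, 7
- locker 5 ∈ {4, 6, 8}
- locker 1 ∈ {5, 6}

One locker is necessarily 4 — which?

locker 2 must be 7 (only option left). So locker 4 can't be 7.
locker 4's domain is down to {5}, so locker 4 = 5. Eliminate 5 elsewhere: locker 1, locker 3.

locker 3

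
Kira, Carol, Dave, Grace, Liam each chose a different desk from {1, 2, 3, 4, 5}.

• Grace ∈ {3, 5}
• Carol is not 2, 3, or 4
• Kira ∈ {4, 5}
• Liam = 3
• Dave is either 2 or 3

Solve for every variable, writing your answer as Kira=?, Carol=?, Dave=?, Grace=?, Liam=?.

Kira=4, Carol=1, Dave=2, Grace=5, Liam=3

Liam has just one choice, so Liam = 3. Eliminate 3 elsewhere: Dave, Grace.
Dave must be 2 (only option left).
Grace has just one choice, so Grace = 5. So Kira, Carol can't be 5.
Kira has just one choice, so Kira = 4.
Carol's domain is down to {1}, so Carol = 1.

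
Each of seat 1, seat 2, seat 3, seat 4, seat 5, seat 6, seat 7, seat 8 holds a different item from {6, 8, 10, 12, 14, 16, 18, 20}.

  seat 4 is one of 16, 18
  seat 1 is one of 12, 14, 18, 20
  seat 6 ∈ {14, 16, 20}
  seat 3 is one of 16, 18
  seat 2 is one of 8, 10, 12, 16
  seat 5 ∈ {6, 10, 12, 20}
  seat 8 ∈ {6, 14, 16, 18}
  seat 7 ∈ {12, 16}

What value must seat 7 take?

The 8 variables together cover exactly {6, 8, 10, 12, 14, 16, 18, 20} — 8 values for 8 variables — and 8 appears only in seat 2's list, so seat 2 = 8.
Among the 7 still-open variables, 10 fits only seat 5 (and all 7 values in {6, 10, 12, 14, 16, 18, 20} must be used), so seat 5 = 10.
The 6 still-open variables draw from only 6 values {6, 12, 14, 16, 18, 20}, so each is used; only seat 8 can be 6, hence seat 8 = 6.
seat 3 and seat 4 share exactly the 2 values {16, 18}; by pigeonhole those values go to them, so strike 16, 18 from seat 1, seat 6, seat 7.
So seat 7 = 12.

12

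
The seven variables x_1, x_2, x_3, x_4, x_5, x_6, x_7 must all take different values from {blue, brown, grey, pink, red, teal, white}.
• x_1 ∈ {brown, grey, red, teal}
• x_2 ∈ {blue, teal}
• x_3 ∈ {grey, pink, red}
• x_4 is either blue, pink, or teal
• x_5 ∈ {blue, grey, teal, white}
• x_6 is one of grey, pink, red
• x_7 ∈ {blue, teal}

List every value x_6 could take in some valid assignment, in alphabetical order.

grey, red

The 7 variables together cover exactly {blue, brown, grey, pink, red, teal, white} — 7 values for 7 variables — and brown appears only in x_1's list, so x_1 = brown.
The 6 still-open variables draw from only 6 values {blue, grey, pink, red, teal, white}, so each is used; only x_5 can be white, hence x_5 = white.
x_2 and x_7 share exactly the 2 values {blue, teal}; by pigeonhole those values go to them, so strike blue, teal from x_4.
x_4 must be pink (only option left). Strike pink from x_3, x_6.
No further eliminations apply; x_6 can still be any of grey, red.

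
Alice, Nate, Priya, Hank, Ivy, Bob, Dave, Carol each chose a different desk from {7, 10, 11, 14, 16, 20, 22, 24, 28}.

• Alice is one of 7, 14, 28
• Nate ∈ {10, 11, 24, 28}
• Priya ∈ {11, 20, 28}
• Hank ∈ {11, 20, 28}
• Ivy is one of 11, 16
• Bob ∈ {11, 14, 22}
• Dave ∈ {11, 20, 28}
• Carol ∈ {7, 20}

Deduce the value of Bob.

22

The 3 variables Priya, Hank, Dave are confined to {11, 20, 28}, which locks those values in; drop them from Alice, Nate, Ivy, Bob, Carol.
Ivy's domain is down to {16}, so Ivy = 16.
That leaves Carol = 7. Remove 7 from Alice.
Alice must be 14 (only option left). Strike 14 from Bob.
So Bob = 22.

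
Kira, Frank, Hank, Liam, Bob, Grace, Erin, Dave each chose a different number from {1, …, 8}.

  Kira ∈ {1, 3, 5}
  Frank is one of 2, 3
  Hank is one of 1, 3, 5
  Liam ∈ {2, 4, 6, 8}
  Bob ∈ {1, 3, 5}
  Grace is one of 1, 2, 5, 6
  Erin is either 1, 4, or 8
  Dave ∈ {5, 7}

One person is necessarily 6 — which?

Grace

The 8 variables together cover exactly {1, 2, 3, 4, 5, 6, 7, 8} — 8 values for 8 variables — and 7 appears only in Dave's list, so Dave = 7.
Kira, Hank, Bob share exactly the 3 values {1, 3, 5}; by pigeonhole those values go to them, so strike 1, 3, 5 from Frank, Grace, Erin.
Frank's domain is down to {2}, so Frank = 2. Strike 2 from Liam, Grace.
So 6 goes to Grace.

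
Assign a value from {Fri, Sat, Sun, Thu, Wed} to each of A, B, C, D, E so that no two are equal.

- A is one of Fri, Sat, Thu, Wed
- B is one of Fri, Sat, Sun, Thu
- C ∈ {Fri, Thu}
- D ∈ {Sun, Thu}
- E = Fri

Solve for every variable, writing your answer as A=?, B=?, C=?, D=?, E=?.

E's domain is down to {Fri}, so E = Fri. Remove Fri from A, B, C.
That leaves C = Thu. Strike Thu from A, B, D.
That leaves D = Sun. Remove Sun from B.
That leaves B = Sat. Eliminate Sat elsewhere: A.
A has just one choice, so A = Wed.

A=Wed, B=Sat, C=Thu, D=Sun, E=Fri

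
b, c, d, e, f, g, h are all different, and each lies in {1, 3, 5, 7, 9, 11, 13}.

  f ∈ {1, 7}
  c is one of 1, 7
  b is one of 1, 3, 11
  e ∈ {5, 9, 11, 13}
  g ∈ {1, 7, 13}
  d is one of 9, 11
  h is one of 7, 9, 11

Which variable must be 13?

g

Among the 7 variables, 3 fits only b (and all 7 values in {1, 3, 5, 7, 9, 11, 13} must be used), so b = 3.
The 6 still-open variables together cover exactly {1, 5, 7, 9, 11, 13} — 6 values for 6 variables — and 5 appears only in e's list, so e = 5.
The 5 still-open variables together cover exactly {1, 7, 9, 11, 13} — 5 values for 5 variables — and 13 appears only in g's list, so g = 13.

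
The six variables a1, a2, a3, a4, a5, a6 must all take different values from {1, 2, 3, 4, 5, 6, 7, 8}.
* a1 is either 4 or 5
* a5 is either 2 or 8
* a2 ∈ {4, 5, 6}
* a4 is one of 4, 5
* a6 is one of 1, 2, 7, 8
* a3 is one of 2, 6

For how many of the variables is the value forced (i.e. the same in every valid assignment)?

a1 and a4 share exactly the 2 values {4, 5}; by pigeonhole those values go to them, so strike 4, 5 from a2.
a2 has just one choice, so a2 = 6. Eliminate 6 elsewhere: a3.
a3 must be 2 (only option left). Remove 2 from a5, a6.
a5's domain is down to {8}, so a5 = 8. Strike 8 from a6.
Determined: a2=6, a3=2, a5=8. The other variables each still have more than one consistent value. That makes 3.

3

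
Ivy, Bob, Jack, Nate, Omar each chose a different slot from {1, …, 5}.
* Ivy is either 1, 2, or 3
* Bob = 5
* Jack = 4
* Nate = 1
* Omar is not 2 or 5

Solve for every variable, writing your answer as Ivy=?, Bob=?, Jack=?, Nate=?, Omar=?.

Ivy=2, Bob=5, Jack=4, Nate=1, Omar=3

Bob must be 5 (only option left).
Jack must be 4 (only option left). Remove 4 from Omar.
Nate's domain is down to {1}, so Nate = 1. Remove 1 from Ivy, Omar.
Omar's domain is down to {3}, so Omar = 3. Remove 3 from Ivy.
Ivy's domain is down to {2}, so Ivy = 2.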